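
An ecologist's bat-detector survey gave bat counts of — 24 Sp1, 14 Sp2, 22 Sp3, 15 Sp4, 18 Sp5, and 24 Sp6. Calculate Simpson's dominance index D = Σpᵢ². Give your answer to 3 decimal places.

0.174

Total N = 24+14+22+15+18+24 = 117, so the proportions are 0.20513, 0.11966, 0.18803, 0.12821, 0.15385, 0.20513 (working shown to 5 dp, full precision carried).
D = 0.20513² + 0.11966² + 0.18803² + 0.12821² + 0.15385² + 0.20513² = 0.04208 + 0.01432 + 0.03536 + 0.01644 + 0.02367 + 0.04208 = 0.17394.
To 3 decimal places, D = 0.174.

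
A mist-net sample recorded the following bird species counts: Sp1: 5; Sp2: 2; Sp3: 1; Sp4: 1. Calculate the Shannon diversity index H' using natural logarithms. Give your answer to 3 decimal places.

1.149

Total N = 5+2+1+1 = 9, so the proportions are 0.55556, 0.22222, 0.11111, 0.11111 (working shown to 5 dp, full precision carried).
Each pᵢ ln pᵢ term: 0.55556×(-0.58779)=-0.32655, 0.22222×(-1.50408)=-0.33424, 0.11111×(-2.19722)=-0.24414, 0.11111×(-2.19722)=-0.24414.
Sum = -1.14906, so H' = 1.149.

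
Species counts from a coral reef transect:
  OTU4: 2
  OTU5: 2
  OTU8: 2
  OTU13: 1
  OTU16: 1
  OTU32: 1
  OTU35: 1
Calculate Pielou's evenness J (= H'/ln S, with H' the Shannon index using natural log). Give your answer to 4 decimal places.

Total N = 2+2+2+1+1+1+1 = 10, so the proportions are 0.2, 0.2, 0.2, 0.1, 0.1, 0.1, 0.1 (working shown to 6 dp, full precision carried).
H' = −Σ pᵢ ln pᵢ = −((-0.321888) + (-0.321888) + (-0.321888) + (-0.230259) + (-0.230259) + (-0.230259) + (-0.230259)) = 1.886697.
With S = 7 species, ln S = 1.945910, so J = 1.886697/1.945910 = 0.969570, i.e. 0.9696 to 4 decimal places.

0.9696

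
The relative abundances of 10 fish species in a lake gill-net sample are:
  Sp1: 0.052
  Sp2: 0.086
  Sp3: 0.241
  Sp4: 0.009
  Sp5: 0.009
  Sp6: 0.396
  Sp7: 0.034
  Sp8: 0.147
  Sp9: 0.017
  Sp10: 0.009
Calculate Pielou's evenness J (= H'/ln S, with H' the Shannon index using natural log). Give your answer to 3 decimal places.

H' = −Σ pᵢ ln pᵢ = −((-0.15374) + (-0.21099) + (-0.34293) + (-0.04239) + (-0.04239) + (-0.36683) + (-0.11497) + (-0.28185) + (-0.06927) + (-0.04239)) = 1.66776 (working shown to 5 dp, full precision carried).
With S = 10 species, ln S = 2.30259, so J = 1.66776/2.30259 = 0.72430, i.e. 0.724 to 3 decimal places.

0.724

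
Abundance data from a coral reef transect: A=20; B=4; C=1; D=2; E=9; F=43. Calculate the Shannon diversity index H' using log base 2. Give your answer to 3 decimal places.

1.768

Total N = 20+4+1+2+9+43 = 79, so the proportions are 0.25316, 0.05063, 0.01266, 0.02532, 0.11392, 0.5443 (working shown to 5 dp, full precision carried).
Each pᵢ log₂ pᵢ term: 0.25316×(-1.98185)=-0.50173, 0.05063×(-4.30378)=-0.21791, 0.01266×(-6.30378)=-0.07979, 0.02532×(-5.30378)=-0.13427, 0.11392×(-3.13386)=-0.35702, 0.5443×(-0.87752)=-0.47764.
Sum = -1.76837, so H' = 1.768.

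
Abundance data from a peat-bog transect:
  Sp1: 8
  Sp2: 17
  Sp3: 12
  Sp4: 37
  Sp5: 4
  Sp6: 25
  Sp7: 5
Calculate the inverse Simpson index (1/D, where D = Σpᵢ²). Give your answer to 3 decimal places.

Total N = 8+17+12+37+4+25+5 = 108, so the proportions are 0.0740741, 0.1574074, 0.1111111, 0.3425926, 0.037037, 0.2314815, 0.0462963 (working shown to 7 dp, full precision carried).
D = 0.0740741² + 0.1574074² + 0.1111111² + 0.3425926² + 0.037037² + 0.2314815² + 0.0462963² = 0.0054870 + 0.0247771 + 0.0123457 + 0.1173697 + 0.0013717 + 0.0535837 + 0.0021433 = 0.2170782.
So 1/D = 4.60664, i.e. 4.607 to 3 decimal places.

4.607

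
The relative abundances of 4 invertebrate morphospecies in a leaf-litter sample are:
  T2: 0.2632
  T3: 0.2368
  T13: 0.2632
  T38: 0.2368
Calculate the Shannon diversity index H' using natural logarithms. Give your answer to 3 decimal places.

Each pᵢ ln pᵢ term (working shown to 5 dp, full precision carried): 0.2632×(-1.33484)=-0.35133, 0.2368×(-1.44054)=-0.34112, 0.2632×(-1.33484)=-0.35133, 0.2368×(-1.44054)=-0.34112.
Sum = -1.38490, so H' = 1.385.

1.385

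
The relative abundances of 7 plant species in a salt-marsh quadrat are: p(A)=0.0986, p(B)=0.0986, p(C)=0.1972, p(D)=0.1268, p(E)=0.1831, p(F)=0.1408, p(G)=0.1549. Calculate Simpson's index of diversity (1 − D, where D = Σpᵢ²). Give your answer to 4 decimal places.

0.8482

D = 0.0986² + 0.0986² + 0.1972² + 0.1268² + 0.1831² + 0.1408² + 0.1549² = 0.009722 + 0.009722 + 0.038888 + 0.016078 + 0.033526 + 0.019825 + 0.023994 = 0.151754 (working shown to 6 dp, full precision carried).
So 1 − D = 0.848246, i.e. 0.8482 to 4 decimal places.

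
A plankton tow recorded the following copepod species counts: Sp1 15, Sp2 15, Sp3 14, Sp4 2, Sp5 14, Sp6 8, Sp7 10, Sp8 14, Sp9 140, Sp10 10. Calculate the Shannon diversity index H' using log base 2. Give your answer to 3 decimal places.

Total N = 15+15+14+2+14+8+10+14+140+10 = 242, so the proportions are 0.06198, 0.06198, 0.05785, 0.00826, 0.05785, 0.03306, 0.04132, 0.05785, 0.57851, 0.04132 (working shown to 5 dp, full precision carried).
Each pᵢ log₂ pᵢ term: 0.06198×(-4.01197)=-0.24868, 0.06198×(-4.01197)=-0.24868, 0.05785×(-4.11151)=-0.23786, 0.00826×(-6.91886)=-0.05718, 0.05785×(-4.11151)=-0.23786, 0.03306×(-4.91886)=-0.16261, 0.04132×(-4.59694)=-0.18996, 0.05785×(-4.11151)=-0.23786, 0.57851×(-0.78958)=-0.45678, 0.04132×(-4.59694)=-0.18996.
Sum = -2.26740, so H' = 2.267.

2.267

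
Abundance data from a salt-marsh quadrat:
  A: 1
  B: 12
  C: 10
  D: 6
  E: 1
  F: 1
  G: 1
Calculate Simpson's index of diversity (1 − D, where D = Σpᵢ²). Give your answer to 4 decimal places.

Total N = 1+12+10+6+1+1+1 = 32, so the proportions are 0.03125, 0.375, 0.3125, 0.1875, 0.03125, 0.03125, 0.03125 (working shown to 6 dp, full precision carried).
D = 0.03125² + 0.375² + 0.3125² + 0.1875² + 0.03125² + 0.03125² + 0.03125² = 0.000977 + 0.140625 + 0.097656 + 0.035156 + 0.000977 + 0.000977 + 0.000977 = 0.277344.
So 1 − D = 0.722656, i.e. 0.7227 to 4 decimal places.

0.7227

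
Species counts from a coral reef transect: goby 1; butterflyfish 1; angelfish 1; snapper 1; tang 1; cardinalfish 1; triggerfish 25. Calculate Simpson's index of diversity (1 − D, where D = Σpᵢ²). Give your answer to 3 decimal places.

Total N = 1+1+1+1+1+1+25 = 31, so the proportions are 0.03226, 0.03226, 0.03226, 0.03226, 0.03226, 0.03226, 0.80645 (working shown to 5 dp, full precision carried).
D = 0.03226² + 0.03226² + 0.03226² + 0.03226² + 0.03226² + 0.03226² + 0.80645² = 0.00104 + 0.00104 + 0.00104 + 0.00104 + 0.00104 + 0.00104 + 0.65036 = 0.65661.
So 1 − D = 0.34339, i.e. 0.343 to 3 decimal places.

0.343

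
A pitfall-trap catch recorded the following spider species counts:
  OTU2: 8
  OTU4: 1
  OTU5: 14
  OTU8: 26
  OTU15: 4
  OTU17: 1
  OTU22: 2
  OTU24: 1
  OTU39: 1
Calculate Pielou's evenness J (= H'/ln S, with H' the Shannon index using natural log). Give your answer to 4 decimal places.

0.7084

Total N = 8+1+14+26+4+1+2+1+1 = 58, so the proportions are 0.137931, 0.017241, 0.241379, 0.448276, 0.068966, 0.017241, 0.034483, 0.017241, 0.017241 (working shown to 6 dp, full precision carried).
H' = −Σ pᵢ ln pᵢ = −((-0.273242) + (-0.070008) + (-0.343093) + (-0.359673) + (-0.184424) + (-0.070008) + (-0.116114) + (-0.070008) + (-0.070008)) = 1.556575.
With S = 9 species, ln S = 2.197225, so J = 1.556575/2.197225 = 0.708428, i.e. 0.7084 to 4 decimal places.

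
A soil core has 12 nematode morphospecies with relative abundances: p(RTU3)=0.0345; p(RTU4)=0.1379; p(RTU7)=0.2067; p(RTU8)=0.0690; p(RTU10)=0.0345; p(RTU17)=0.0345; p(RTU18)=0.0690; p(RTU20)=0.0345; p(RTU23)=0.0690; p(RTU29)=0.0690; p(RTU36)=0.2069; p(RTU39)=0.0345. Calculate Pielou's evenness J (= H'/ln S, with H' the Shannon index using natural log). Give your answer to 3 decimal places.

0.903

H' = −Σ pᵢ ln pᵢ = −((-0.11615) + (-0.27321) + (-0.32586) + (-0.18448) + (-0.11615) + (-0.11615) + (-0.18448) + (-0.11615) + (-0.18448) + (-0.18448) + (-0.32598) + (-0.11615)) = 2.24375 (working shown to 5 dp, full precision carried).
With S = 12 species, ln S = 2.48491, so J = 2.24375/2.48491 = 0.90295, i.e. 0.903 to 3 decimal places.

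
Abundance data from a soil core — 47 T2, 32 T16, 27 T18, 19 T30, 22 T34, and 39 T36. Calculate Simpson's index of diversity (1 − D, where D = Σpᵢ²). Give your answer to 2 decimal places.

0.82

Total N = 47+32+27+19+22+39 = 186, so the proportions are 0.2527, 0.172, 0.1452, 0.1022, 0.1183, 0.2097 (working shown to 4 dp, full precision carried).
D = 0.2527² + 0.172² + 0.1452² + 0.1022² + 0.1183² + 0.2097² = 0.0639 + 0.0296 + 0.0211 + 0.0104 + 0.0140 + 0.0440 = 0.1829.
So 1 − D = 0.8171, i.e. 0.82 to 2 decimal places.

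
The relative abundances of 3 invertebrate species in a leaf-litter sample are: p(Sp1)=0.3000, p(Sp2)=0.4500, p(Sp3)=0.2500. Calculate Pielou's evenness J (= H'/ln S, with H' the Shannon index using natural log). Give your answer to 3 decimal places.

0.971

H' = −Σ pᵢ ln pᵢ = −((-0.36119) + (-0.35933) + (-0.34657)) = 1.06709 (working shown to 5 dp, full precision carried).
With S = 3 species, ln S = 1.09861, so J = 1.06709/1.09861 = 0.97131, i.e. 0.971 to 3 decimal places.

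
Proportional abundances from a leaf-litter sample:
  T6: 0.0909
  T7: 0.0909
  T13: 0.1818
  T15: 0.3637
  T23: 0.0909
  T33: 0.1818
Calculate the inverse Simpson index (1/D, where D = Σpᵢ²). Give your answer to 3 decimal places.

D = 0.0909² + 0.0909² + 0.1818² + 0.3637² + 0.0909² + 0.1818² = 0.0082628 + 0.0082628 + 0.0330512 + 0.1322777 + 0.0082628 + 0.0330512 = 0.2231686 (working shown to 7 dp, full precision carried).
So 1/D = 4.48092, i.e. 4.481 to 3 decimal places.

4.481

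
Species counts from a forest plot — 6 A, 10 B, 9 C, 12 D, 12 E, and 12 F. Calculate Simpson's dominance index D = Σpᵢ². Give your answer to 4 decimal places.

Total N = 6+10+9+12+12+12 = 61, so the proportions are 0.098361, 0.163934, 0.147541, 0.196721, 0.196721, 0.196721 (working shown to 6 dp, full precision carried).
D = 0.098361² + 0.163934² + 0.147541² + 0.196721² + 0.196721² + 0.196721² = 0.009675 + 0.026874 + 0.021768 + 0.038699 + 0.038699 + 0.038699 = 0.174415.
To 4 decimal places, D = 0.1744.

0.1744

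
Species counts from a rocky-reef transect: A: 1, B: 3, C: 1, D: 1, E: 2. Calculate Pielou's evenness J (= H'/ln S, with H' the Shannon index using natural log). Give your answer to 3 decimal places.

0.928

Total N = 1+3+1+1+2 = 8, so the proportions are 0.125, 0.375, 0.125, 0.125, 0.25 (working shown to 5 dp, full precision carried).
H' = −Σ pᵢ ln pᵢ = −((-0.25993) + (-0.36781) + (-0.25993) + (-0.25993) + (-0.34657)) = 1.49418.
With S = 5 species, ln S = 1.60944, so J = 1.49418/1.60944 = 0.92838, i.e. 0.928 to 3 decimal places.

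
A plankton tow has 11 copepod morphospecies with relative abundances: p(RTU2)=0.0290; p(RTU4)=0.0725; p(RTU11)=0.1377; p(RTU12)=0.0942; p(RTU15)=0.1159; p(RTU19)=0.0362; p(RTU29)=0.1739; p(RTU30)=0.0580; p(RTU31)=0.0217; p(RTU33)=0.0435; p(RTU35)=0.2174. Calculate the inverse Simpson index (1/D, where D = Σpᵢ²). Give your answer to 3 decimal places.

7.581

D = 0.029² + 0.0725² + 0.1377² + 0.0942² + 0.1159² + 0.0362² + 0.1739² + 0.058² + 0.0217² + 0.0435² + 0.2174² = 0.0008410 + 0.0052562 + 0.0189613 + 0.0088736 + 0.0134328 + 0.0013104 + 0.0302412 + 0.0033640 + 0.0004709 + 0.0018922 + 0.0472628 = 0.1319065 (working shown to 7 dp, full precision carried).
So 1/D = 7.58113, i.e. 7.581 to 3 decimal places.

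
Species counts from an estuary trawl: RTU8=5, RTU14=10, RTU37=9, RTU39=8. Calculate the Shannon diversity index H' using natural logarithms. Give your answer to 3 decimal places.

Total N = 5+10+9+8 = 32, so the proportions are 0.15625, 0.3125, 0.28125, 0.25 (working shown to 5 dp, full precision carried).
Each pᵢ ln pᵢ term: 0.15625×(-1.85630)=-0.29005, 0.3125×(-1.16315)=-0.36348, 0.28125×(-1.26851)=-0.35677, 0.25×(-1.38629)=-0.34657.
Sum = -1.35687, so H' = 1.357.

1.357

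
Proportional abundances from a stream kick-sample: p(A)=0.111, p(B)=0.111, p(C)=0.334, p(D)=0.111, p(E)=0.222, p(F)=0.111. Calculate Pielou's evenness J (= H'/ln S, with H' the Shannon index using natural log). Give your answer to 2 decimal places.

H' = −Σ pᵢ ln pᵢ = −((-0.2440) + (-0.2440) + (-0.3663) + (-0.2440) + (-0.3341) + (-0.2440)) = 1.6764 (working shown to 4 dp, full precision carried).
With S = 6 species, ln S = 1.7918, so J = 1.6764/1.7918 = 0.9356, i.e. 0.94 to 2 decimal places.

0.94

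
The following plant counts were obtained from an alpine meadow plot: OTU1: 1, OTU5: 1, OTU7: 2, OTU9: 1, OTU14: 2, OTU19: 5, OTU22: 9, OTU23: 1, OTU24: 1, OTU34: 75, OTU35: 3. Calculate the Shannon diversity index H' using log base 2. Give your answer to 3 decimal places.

1.549

Total N = 1+1+2+1+2+5+9+1+1+75+3 = 101, so the proportions are 0.0099, 0.0099, 0.0198, 0.0099, 0.0198, 0.0495, 0.08911, 0.0099, 0.0099, 0.74257, 0.0297 (working shown to 5 dp, full precision carried).
Each pᵢ log₂ pᵢ term: 0.0099×(-6.65821)=-0.06592, 0.0099×(-6.65821)=-0.06592, 0.0198×(-5.65821)=-0.11204, 0.0099×(-6.65821)=-0.06592, 0.0198×(-5.65821)=-0.11204, 0.0495×(-4.33628)=-0.21467, 0.08911×(-3.48829)=-0.31084, 0.0099×(-6.65821)=-0.06592, 0.0099×(-6.65821)=-0.06592, 0.74257×(-0.42939)=-0.31886, 0.0297×(-5.07325)=-0.15069.
Sum = -1.54875, so H' = 1.549.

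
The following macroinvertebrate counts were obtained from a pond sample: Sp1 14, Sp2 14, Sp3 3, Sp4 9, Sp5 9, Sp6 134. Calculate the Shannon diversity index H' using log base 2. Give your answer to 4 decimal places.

Total N = 14+14+3+9+9+134 = 183, so the proportions are 0.076503, 0.076503, 0.016393, 0.04918, 0.04918, 0.73224 (working shown to 6 dp, full precision carried).
Each pᵢ log₂ pᵢ term: 0.076503×(-3.708345)=-0.283699, 0.076503×(-3.708345)=-0.283699, 0.016393×(-5.930737)=-0.097225, 0.04918×(-4.345775)=-0.213727, 0.04918×(-4.345775)=-0.213727, 0.73224×(-0.449611)=-0.329223.
Sum = -1.421299, so H' = 1.4213.

1.4213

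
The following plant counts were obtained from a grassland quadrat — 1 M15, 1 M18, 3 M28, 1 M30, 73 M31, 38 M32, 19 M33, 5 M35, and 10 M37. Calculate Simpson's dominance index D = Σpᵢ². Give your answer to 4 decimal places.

0.3189

Total N = 1+1+3+1+73+38+19+5+10 = 151, so the proportions are 0.006623, 0.006623, 0.019868, 0.006623, 0.483444, 0.251656, 0.125828, 0.033113, 0.066225 (working shown to 6 dp, full precision carried).
D = 0.006623² + 0.006623² + 0.019868² + 0.006623² + 0.483444² + 0.251656² + 0.125828² + 0.033113² + 0.066225² = 0.000044 + 0.000044 + 0.000395 + 0.000044 + 0.233718 + 0.063331 + 0.015833 + 0.001096 + 0.004386 = 0.318890.
To 4 decimal places, D = 0.3189.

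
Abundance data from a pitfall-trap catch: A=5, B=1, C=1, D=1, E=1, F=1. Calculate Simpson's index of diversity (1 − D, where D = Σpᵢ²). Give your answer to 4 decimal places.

Total N = 5+1+1+1+1+1 = 10, so the proportions are 0.5, 0.1, 0.1, 0.1, 0.1, 0.1 (working shown to 6 dp, full precision carried).
D = 0.5² + 0.1² + 0.1² + 0.1² + 0.1² + 0.1² = 0.250000 + 0.010000 + 0.010000 + 0.010000 + 0.010000 + 0.010000 = 0.300000.
So 1 − D = 0.700000, i.e. 0.7000 to 4 decimal places.

0.7000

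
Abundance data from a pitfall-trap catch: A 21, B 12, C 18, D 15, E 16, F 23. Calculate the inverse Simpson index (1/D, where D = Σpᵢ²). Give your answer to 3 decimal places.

5.745

Total N = 21+12+18+15+16+23 = 105, so the proportions are 0.2, 0.1142857, 0.1714286, 0.1428571, 0.152381, 0.2190476 (working shown to 7 dp, full precision carried).
D = 0.2² + 0.1142857² + 0.1714286² + 0.1428571² + 0.152381² + 0.2190476² = 0.0400000 + 0.0130612 + 0.0293878 + 0.0204082 + 0.0232200 + 0.0479819 = 0.1740590.
So 1/D = 5.74518, i.e. 5.745 to 3 decimal places.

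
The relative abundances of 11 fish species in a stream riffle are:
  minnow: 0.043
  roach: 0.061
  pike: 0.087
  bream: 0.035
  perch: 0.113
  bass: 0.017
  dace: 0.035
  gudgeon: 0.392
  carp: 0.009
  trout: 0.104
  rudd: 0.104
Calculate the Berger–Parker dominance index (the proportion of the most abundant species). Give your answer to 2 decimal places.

0.39

The largest proportion is 0.392, i.e. d = 0.39 to 2 decimal places.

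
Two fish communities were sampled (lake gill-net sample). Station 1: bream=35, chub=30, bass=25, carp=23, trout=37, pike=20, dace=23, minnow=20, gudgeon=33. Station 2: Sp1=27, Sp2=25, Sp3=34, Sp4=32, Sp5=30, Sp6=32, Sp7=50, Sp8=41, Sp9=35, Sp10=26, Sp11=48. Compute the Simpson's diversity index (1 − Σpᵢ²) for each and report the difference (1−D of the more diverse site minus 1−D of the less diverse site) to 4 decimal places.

0.0209

Station 1: N=246, proportions 0.142276, 0.121951, 0.101626, 0.093496, 0.150407, 0.081301, 0.093496, 0.081301, 0.134146, giving 1−D = 0.883237 (working shown to 6 dp, full precision carried).
Station 2: N=380, proportions 0.071053, 0.065789, 0.089474, 0.084211, 0.078947, 0.084211, 0.131579, 0.107895, 0.092105, 0.068421, 0.126316, giving 1−D = 0.904127.
Difference = |0.883237 − 0.904127| = 0.020890, i.e. 0.0209 to 4 decimal places.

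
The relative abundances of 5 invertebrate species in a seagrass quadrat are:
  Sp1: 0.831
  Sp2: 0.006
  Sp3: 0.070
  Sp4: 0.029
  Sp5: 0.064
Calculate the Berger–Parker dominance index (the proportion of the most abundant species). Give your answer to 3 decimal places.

The largest proportion is 0.831, i.e. d = 0.831 to 3 decimal places.

0.831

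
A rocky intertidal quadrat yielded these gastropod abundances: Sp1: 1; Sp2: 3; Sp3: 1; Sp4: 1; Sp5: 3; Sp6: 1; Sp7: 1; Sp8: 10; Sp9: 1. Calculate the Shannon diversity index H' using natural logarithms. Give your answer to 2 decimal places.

1.74

Total N = 1+3+1+1+3+1+1+10+1 = 22, so the proportions are 0.0455, 0.1364, 0.0455, 0.0455, 0.1364, 0.0455, 0.0455, 0.4545, 0.0455 (working shown to 4 dp, full precision carried).
Each pᵢ ln pᵢ term: 0.0455×(-3.0910)=-0.1405, 0.1364×(-1.9924)=-0.2717, 0.0455×(-3.0910)=-0.1405, 0.0455×(-3.0910)=-0.1405, 0.1364×(-1.9924)=-0.2717, 0.0455×(-3.0910)=-0.1405, 0.0455×(-3.0910)=-0.1405, 0.4545×(-0.7885)=-0.3584, 0.0455×(-3.0910)=-0.1405.
Sum = -1.7448, so H' = 1.74.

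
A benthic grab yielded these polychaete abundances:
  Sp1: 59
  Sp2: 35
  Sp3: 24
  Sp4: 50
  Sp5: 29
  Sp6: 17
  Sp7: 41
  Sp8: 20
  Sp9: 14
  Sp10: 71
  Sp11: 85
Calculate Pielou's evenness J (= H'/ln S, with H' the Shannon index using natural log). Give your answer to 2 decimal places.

0.94

Total N = 59+35+24+50+29+17+41+20+14+71+85 = 445, so the proportions are 0.1326, 0.0787, 0.0539, 0.1124, 0.0652, 0.0382, 0.0921, 0.0449, 0.0315, 0.1596, 0.191 (working shown to 4 dp, full precision carried).
H' = −Σ pᵢ ln pᵢ = −((-0.2679) + (-0.2000) + (-0.1575) + (-0.2456) + (-0.1780) + (-0.1247) + (-0.2197) + (-0.1394) + (-0.1088) + (-0.2928) + (-0.3162)) = 2.2507.
With S = 11 species, ln S = 2.3979, so J = 2.2507/2.3979 = 0.9386, i.e. 0.94 to 2 decimal places.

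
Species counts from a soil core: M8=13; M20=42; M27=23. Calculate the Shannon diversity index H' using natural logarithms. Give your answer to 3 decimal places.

0.992

Total N = 13+42+23 = 78, so the proportions are 0.16667, 0.53846, 0.29487 (working shown to 5 dp, full precision carried).
Each pᵢ ln pᵢ term: 0.16667×(-1.79176)=-0.29863, 0.53846×(-0.61904)=-0.33333, 0.29487×(-1.22121)=-0.36010.
Sum = -0.99206, so H' = 0.992.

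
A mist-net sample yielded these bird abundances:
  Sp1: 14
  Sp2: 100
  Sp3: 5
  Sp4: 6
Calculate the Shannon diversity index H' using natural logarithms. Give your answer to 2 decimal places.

0.70

Total N = 14+100+5+6 = 125, so the proportions are 0.112, 0.8, 0.04, 0.048 (working shown to 4 dp, full precision carried).
Each pᵢ ln pᵢ term: 0.112×(-2.1893)=-0.2452, 0.8×(-0.2231)=-0.1785, 0.04×(-3.2189)=-0.1288, 0.048×(-3.0366)=-0.1458.
Sum = -0.6982, so H' = 0.70.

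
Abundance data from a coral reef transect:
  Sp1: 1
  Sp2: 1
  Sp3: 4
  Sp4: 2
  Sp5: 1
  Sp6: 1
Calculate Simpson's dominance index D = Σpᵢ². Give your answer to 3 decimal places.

Total N = 1+1+4+2+1+1 = 10, so the proportions are 0.1, 0.1, 0.4, 0.2, 0.1, 0.1 (working shown to 5 dp, full precision carried).
D = 0.1² + 0.1² + 0.4² + 0.2² + 0.1² + 0.1² = 0.01000 + 0.01000 + 0.16000 + 0.04000 + 0.01000 + 0.01000 = 0.24000.
To 3 decimal places, D = 0.240.

0.240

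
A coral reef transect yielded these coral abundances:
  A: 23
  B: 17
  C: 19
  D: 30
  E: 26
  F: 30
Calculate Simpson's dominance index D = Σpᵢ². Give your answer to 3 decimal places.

Total N = 23+17+19+30+26+30 = 145, so the proportions are 0.15862, 0.11724, 0.13103, 0.2069, 0.17931, 0.2069 (working shown to 5 dp, full precision carried).
D = 0.15862² + 0.11724² + 0.13103² + 0.2069² + 0.17931² + 0.2069² = 0.02516 + 0.01375 + 0.01717 + 0.04281 + 0.03215 + 0.04281 = 0.17384.
To 3 decimal places, D = 0.174.

0.174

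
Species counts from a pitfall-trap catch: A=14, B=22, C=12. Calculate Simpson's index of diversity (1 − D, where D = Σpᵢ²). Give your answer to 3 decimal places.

0.642

Total N = 14+22+12 = 48, so the proportions are 0.29167, 0.45833, 0.25 (working shown to 5 dp, full precision carried).
D = 0.29167² + 0.45833² + 0.25² = 0.08507 + 0.21007 + 0.06250 = 0.35764.
So 1 − D = 0.64236, i.e. 0.642 to 3 decimal places.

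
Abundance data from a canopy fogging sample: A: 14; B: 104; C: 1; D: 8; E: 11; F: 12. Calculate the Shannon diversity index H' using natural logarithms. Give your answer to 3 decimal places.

Total N = 14+104+1+8+11+12 = 150, so the proportions are 0.09333, 0.69333, 0.00667, 0.05333, 0.07333, 0.08 (working shown to 5 dp, full precision carried).
Each pᵢ ln pᵢ term: 0.09333×(-2.37158)=-0.22135, 0.69333×(-0.36624)=-0.25393, 0.00667×(-5.01064)=-0.03340, 0.05333×(-2.93119)=-0.15633, 0.07333×(-2.61274)=-0.19160, 0.08×(-2.52573)=-0.20206.
Sum = -1.05867, so H' = 1.059.

1.059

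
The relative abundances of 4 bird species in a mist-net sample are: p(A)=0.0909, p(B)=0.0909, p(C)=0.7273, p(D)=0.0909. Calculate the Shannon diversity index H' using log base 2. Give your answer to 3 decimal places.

1.278

Each pᵢ log₂ pᵢ term (working shown to 5 dp, full precision carried): 0.0909×(-3.45958)=-0.31448, 0.0909×(-3.45958)=-0.31448, 0.7273×(-0.45938)=-0.33411, 0.0909×(-3.45958)=-0.31448.
Sum = -1.27753, so H' = 1.278.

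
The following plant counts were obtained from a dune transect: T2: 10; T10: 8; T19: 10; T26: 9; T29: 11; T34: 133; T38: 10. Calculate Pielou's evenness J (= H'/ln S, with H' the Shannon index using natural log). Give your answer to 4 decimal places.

Total N = 10+8+10+9+11+133+10 = 191, so the proportions are 0.052356, 0.041885, 0.052356, 0.04712, 0.057592, 0.696335, 0.052356 (working shown to 6 dp, full precision carried).
H' = −Σ pᵢ ln pᵢ = −((-0.154434) + (-0.132893) + (-0.154434) + (-0.143955) + (-0.164388) + (-0.252021) + (-0.154434)) = 1.156559.
With S = 7 species, ln S = 1.945910, so J = 1.156559/1.945910 = 0.594354, i.e. 0.5944 to 4 decimal places.

0.5944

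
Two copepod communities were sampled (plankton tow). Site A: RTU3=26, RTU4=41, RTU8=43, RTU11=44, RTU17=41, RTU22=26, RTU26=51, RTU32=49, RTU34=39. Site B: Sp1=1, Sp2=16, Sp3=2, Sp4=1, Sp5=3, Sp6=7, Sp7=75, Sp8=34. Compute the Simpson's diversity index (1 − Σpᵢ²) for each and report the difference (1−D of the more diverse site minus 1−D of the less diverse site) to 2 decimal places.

0.25

Site A: N=360, proportions 0.0722, 0.1139, 0.1194, 0.1222, 0.1139, 0.0722, 0.1417, 0.1361, 0.1083, giving 1−D = 0.8841 (working shown to 4 dp, full precision carried).
Site B: N=139, proportions 0.0072, 0.1151, 0.0144, 0.0072, 0.0216, 0.0504, 0.5396, 0.2446, giving 1−D = 0.6325.
Difference = |0.8841 − 0.6325| = 0.2516, i.e. 0.25 to 2 decimal places.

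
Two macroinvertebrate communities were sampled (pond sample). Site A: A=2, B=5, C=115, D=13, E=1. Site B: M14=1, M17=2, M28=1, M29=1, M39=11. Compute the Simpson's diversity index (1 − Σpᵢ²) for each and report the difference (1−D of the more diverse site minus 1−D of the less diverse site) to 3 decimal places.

Site A: N=136, proportions 0.01471, 0.03676, 0.84559, 0.09559, 0.00735, giving 1−D = 0.27422 (working shown to 5 dp, full precision carried).
Site B: N=16, proportions 0.0625, 0.125, 0.0625, 0.0625, 0.6875, giving 1−D = 0.50000.
Difference = |0.27422 − 0.50000| = 0.22578, i.e. 0.226 to 3 decimal places.

0.226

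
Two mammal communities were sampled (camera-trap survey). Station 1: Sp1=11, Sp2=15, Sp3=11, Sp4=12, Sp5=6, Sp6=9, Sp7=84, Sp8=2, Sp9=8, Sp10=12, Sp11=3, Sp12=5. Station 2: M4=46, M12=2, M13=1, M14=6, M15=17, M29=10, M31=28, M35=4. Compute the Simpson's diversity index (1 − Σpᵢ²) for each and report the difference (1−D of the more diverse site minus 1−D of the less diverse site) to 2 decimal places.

Station 1: N=178, proportions 0.0618, 0.08427, 0.0618, 0.06742, 0.03371, 0.05056, 0.47191, 0.01124, 0.04494, 0.06742, 0.01685, 0.02809, giving 1−D = 0.74656 (working shown to 5 dp, full precision carried).
Station 2: N=114, proportions 0.40351, 0.01754, 0.00877, 0.05263, 0.14912, 0.08772, 0.24561, 0.03509, giving 1−D = 0.74254.
Difference = |0.74656 − 0.74254| = 0.00402, i.e. 0.00 to 2 decimal places.

0.00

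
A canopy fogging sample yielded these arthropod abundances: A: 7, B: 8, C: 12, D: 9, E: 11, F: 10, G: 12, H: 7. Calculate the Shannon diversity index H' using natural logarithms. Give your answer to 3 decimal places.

Total N = 7+8+12+9+11+10+12+7 = 76, so the proportions are 0.09211, 0.10526, 0.15789, 0.11842, 0.14474, 0.13158, 0.15789, 0.09211 (working shown to 5 dp, full precision carried).
Each pᵢ ln pᵢ term: 0.09211×(-2.38482)=-0.21965, 0.10526×(-2.25129)=-0.23698, 0.15789×(-1.84583)=-0.29145, 0.11842×(-2.13351)=-0.25265, 0.14474×(-1.93284)=-0.27975, 0.13158×(-2.02815)=-0.26686, 0.15789×(-1.84583)=-0.29145, 0.09211×(-2.38482)=-0.21965.
Sum = -2.05845, so H' = 2.058.

2.058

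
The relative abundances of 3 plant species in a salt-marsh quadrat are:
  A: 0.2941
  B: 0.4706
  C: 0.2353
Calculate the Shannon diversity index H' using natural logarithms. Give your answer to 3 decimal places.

Each pᵢ ln pᵢ term (working shown to 5 dp, full precision carried): 0.2941×(-1.22384)=-0.35993, 0.4706×(-0.75375)=-0.35471, 0.2353×(-1.44689)=-0.34045.
Sum = -1.05510, so H' = 1.055.

1.055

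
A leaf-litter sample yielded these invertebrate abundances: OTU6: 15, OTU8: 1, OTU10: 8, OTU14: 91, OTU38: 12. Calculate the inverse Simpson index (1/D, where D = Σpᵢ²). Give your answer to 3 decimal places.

Total N = 15+1+8+91+12 = 127, so the proportions are 0.11811, 0.007874, 0.062992, 0.716535, 0.094488 (working shown to 6 dp, full precision carried).
D = 0.11811² + 0.007874² + 0.062992² + 0.716535² + 0.094488² = 0.013950 + 0.000062 + 0.003968 + 0.513423 + 0.008928 = 0.540331.
So 1/D = 1.85072, i.e. 1.851 to 3 decimal places.

1.851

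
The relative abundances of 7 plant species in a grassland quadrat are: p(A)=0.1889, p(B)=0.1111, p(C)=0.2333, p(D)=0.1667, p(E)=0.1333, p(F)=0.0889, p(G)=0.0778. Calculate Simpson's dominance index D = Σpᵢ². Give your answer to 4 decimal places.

0.1620

D = 0.1889² + 0.1111² + 0.2333² + 0.1667² + 0.1333² + 0.0889² + 0.0778² = 0.035683 + 0.012343 + 0.054429 + 0.027789 + 0.017769 + 0.007903 + 0.006053 = 0.161969 (working shown to 6 dp, full precision carried).
To 4 decimal places, D = 0.1620.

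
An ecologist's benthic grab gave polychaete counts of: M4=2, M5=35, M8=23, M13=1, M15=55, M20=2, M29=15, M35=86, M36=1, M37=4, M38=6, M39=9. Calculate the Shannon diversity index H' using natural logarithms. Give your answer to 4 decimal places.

Total N = 2+35+23+1+55+2+15+86+1+4+6+9 = 239, so the proportions are 0.008368, 0.146444, 0.096234, 0.004184, 0.230126, 0.008368, 0.062762, 0.359833, 0.004184, 0.016736, 0.025105, 0.037657 (working shown to 6 dp, full precision carried).
Each pᵢ ln pᵢ term: 0.008368×(-4.783316)=-0.040028, 0.146444×(-1.921115)=-0.281335, 0.096234×(-2.340969)=-0.225282, 0.004184×(-5.476464)=-0.022914, 0.230126×(-1.469130)=-0.338084, 0.008368×(-4.783316)=-0.040028, 0.062762×(-2.768413)=-0.173750, 0.359833×(-1.022116)=-0.367791, 0.004184×(-5.476464)=-0.022914, 0.016736×(-4.090169)=-0.068455, 0.025105×(-3.684704)=-0.092503, 0.037657×(-3.279239)=-0.123486.
Sum = -1.796569, so H' = 1.7966.

1.7966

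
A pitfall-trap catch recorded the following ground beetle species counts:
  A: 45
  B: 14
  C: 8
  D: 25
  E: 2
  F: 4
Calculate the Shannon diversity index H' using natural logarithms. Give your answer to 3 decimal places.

Total N = 45+14+8+25+2+4 = 98, so the proportions are 0.45918, 0.14286, 0.08163, 0.2551, 0.02041, 0.04082 (working shown to 5 dp, full precision carried).
Each pᵢ ln pᵢ term: 0.45918×(-0.77830)=-0.35738, 0.14286×(-1.94591)=-0.27799, 0.08163×(-2.50553)=-0.20453, 0.2551×(-1.36609)=-0.34849, 0.02041×(-3.89182)=-0.07942, 0.04082×(-3.19867)=-0.13056.
Sum = -1.39838, so H' = 1.398.

1.398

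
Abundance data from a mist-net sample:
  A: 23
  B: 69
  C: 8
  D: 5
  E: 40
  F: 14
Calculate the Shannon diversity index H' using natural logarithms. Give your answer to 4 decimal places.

Total N = 23+69+8+5+40+14 = 159, so the proportions are 0.144654, 0.433962, 0.050314, 0.031447, 0.251572, 0.08805 (working shown to 6 dp, full precision carried).
Each pᵢ ln pᵢ term: 0.144654×(-1.933410)=-0.279676, 0.433962×(-0.834798)=-0.362271, 0.050314×(-2.989463)=-0.150413, 0.031447×(-3.459466)=-0.108788, 0.251572×(-1.380025)=-0.347176, 0.08805×(-2.429847)=-0.213949.
Sum = -1.462273, so H' = 1.4623.

1.4623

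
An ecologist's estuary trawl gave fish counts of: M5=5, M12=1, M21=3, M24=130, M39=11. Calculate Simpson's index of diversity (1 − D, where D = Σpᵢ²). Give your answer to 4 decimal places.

Total N = 5+1+3+130+11 = 150, so the proportions are 0.033333, 0.006667, 0.02, 0.866667, 0.073333 (working shown to 6 dp, full precision carried).
D = 0.033333² + 0.006667² + 0.02² + 0.866667² + 0.073333² = 0.001111 + 0.000044 + 0.000400 + 0.751111 + 0.005378 = 0.758044.
So 1 − D = 0.241956, i.e. 0.2420 to 4 decimal places.

0.2420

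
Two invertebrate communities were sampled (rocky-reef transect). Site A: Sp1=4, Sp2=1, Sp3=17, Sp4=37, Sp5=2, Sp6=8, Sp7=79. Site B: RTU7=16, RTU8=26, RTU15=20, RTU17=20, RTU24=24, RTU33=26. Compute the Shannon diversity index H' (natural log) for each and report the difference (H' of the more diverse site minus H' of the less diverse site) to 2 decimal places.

0.50

Site A: N=148, proportions 0.027, 0.0068, 0.1149, 0.25, 0.0135, 0.0541, 0.5338, giving H' = 1.2775 (working shown to 4 dp, full precision carried).
Site B: N=132, proportions 0.1212, 0.197, 0.1515, 0.1515, 0.1818, 0.197, giving H' = 1.7776.
Difference = |1.2775 − 1.7776| = 0.5001, i.e. 0.50 to 2 decimal places.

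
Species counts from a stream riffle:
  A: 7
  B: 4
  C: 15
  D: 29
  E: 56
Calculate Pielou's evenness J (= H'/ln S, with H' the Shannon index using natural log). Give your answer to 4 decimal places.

0.7831

Total N = 7+4+15+29+56 = 111, so the proportions are 0.063063, 0.036036, 0.135135, 0.261261, 0.504505 (working shown to 6 dp, full precision carried).
H' = −Σ pᵢ ln pᵢ = −((-0.174282) + (-0.119756) + (-0.270470) + (-0.350674) + (-0.345171)) = 1.260354.
With S = 5 species, ln S = 1.609438, so J = 1.260354/1.609438 = 0.783102, i.e. 0.7831 to 4 decimal places.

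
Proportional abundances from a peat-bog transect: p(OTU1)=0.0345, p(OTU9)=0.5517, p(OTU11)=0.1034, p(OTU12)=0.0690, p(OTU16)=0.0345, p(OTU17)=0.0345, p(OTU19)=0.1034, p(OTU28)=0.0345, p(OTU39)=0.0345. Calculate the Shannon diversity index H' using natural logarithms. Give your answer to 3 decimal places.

Each pᵢ ln pᵢ term (working shown to 5 dp, full precision carried): 0.0345×(-3.36680)=-0.11615, 0.5517×(-0.59475)=-0.32812, 0.1034×(-2.26915)=-0.23463, 0.069×(-2.67365)=-0.18448, 0.0345×(-3.36680)=-0.11615, 0.0345×(-3.36680)=-0.11615, 0.1034×(-2.26915)=-0.23463, 0.0345×(-3.36680)=-0.11615, 0.0345×(-3.36680)=-0.11615.
Sum = -1.56264, so H' = 1.563.

1.563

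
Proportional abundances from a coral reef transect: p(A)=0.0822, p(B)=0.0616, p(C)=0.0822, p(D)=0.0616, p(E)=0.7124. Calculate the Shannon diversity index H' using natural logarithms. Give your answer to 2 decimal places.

Each pᵢ ln pᵢ term (working shown to 4 dp, full precision carried): 0.0822×(-2.4986)=-0.2054, 0.0616×(-2.7871)=-0.1717, 0.0822×(-2.4986)=-0.2054, 0.0616×(-2.7871)=-0.1717, 0.7124×(-0.3391)=-0.2416.
Sum = -0.9957, so H' = 1.00.

1.00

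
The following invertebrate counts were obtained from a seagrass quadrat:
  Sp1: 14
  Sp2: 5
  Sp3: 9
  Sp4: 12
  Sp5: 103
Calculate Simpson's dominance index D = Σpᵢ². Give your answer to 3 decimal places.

Total N = 14+5+9+12+103 = 143, so the proportions are 0.0979, 0.03497, 0.06294, 0.08392, 0.72028 (working shown to 5 dp, full precision carried).
D = 0.0979² + 0.03497² + 0.06294² + 0.08392² + 0.72028² = 0.00958 + 0.00122 + 0.00396 + 0.00704 + 0.51880 = 0.54061.
To 3 decimal places, D = 0.541.

0.541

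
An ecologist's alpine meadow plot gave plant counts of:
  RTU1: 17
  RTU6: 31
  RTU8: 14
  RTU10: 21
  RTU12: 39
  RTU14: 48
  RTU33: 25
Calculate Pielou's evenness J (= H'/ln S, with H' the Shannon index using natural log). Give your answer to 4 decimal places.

Total N = 17+31+14+21+39+48+25 = 195, so the proportions are 0.087179, 0.158974, 0.071795, 0.107692, 0.2, 0.246154, 0.128205 (working shown to 6 dp, full precision carried).
H' = −Σ pᵢ ln pᵢ = −((-0.212699) + (-0.292356) + (-0.189104) + (-0.239990) + (-0.321888) + (-0.345058) + (-0.263349)) = 1.864443.
With S = 7 species, ln S = 1.945910, so J = 1.864443/1.945910 = 0.958134, i.e. 0.9581 to 4 decimal places.

0.9581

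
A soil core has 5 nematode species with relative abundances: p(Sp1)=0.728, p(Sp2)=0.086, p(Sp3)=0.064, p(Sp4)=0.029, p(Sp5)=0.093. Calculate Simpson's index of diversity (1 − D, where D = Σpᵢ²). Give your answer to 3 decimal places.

D = 0.728² + 0.086² + 0.064² + 0.029² + 0.093² = 0.52998 + 0.00740 + 0.00410 + 0.00084 + 0.00865 = 0.55097 (working shown to 5 dp, full precision carried).
So 1 − D = 0.44903, i.e. 0.449 to 3 decimal places.

0.449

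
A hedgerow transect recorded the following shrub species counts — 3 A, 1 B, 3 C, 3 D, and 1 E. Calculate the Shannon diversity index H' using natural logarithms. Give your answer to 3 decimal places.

1.499

Total N = 3+1+3+3+1 = 11, so the proportions are 0.27273, 0.09091, 0.27273, 0.27273, 0.09091 (working shown to 5 dp, full precision carried).
Each pᵢ ln pᵢ term: 0.27273×(-1.29928)=-0.35435, 0.09091×(-2.39790)=-0.21799, 0.27273×(-1.29928)=-0.35435, 0.27273×(-1.29928)=-0.35435, 0.09091×(-2.39790)=-0.21799.
Sum = -1.49903, so H' = 1.499.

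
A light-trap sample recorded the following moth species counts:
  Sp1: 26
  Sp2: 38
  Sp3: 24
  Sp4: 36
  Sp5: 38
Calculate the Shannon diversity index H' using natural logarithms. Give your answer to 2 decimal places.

Total N = 26+38+24+36+38 = 162, so the proportions are 0.1605, 0.2346, 0.1481, 0.2222, 0.2346 (working shown to 4 dp, full precision carried).
Each pᵢ ln pᵢ term: 0.1605×(-1.8295)=-0.2936, 0.2346×(-1.4500)=-0.3401, 0.1481×(-1.9095)=-0.2829, 0.2222×(-1.5041)=-0.3342, 0.2346×(-1.4500)=-0.3401.
Sum = -1.5910, so H' = 1.59.

1.59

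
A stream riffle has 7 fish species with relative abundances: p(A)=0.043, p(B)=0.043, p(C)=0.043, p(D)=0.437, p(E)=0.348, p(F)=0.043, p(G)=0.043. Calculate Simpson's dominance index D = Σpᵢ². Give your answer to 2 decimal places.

D = 0.043² + 0.043² + 0.043² + 0.437² + 0.348² + 0.043² + 0.043² = 0.0018 + 0.0018 + 0.0018 + 0.1910 + 0.1211 + 0.0018 + 0.0018 = 0.3213 (working shown to 4 dp, full precision carried).
To 2 decimal places, D = 0.32.

0.32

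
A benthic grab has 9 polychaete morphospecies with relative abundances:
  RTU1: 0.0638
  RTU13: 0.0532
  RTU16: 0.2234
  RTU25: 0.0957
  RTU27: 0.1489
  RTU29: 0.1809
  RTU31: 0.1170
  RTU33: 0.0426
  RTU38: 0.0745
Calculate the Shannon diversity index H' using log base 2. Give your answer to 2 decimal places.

Each pᵢ log₂ pᵢ term (working shown to 4 dp, full precision carried): 0.0638×(-3.9703)=-0.2533, 0.0532×(-4.2324)=-0.2252, 0.2234×(-2.1623)=-0.4831, 0.0957×(-3.3853)=-0.3240, 0.1489×(-2.7476)=-0.4091, 0.1809×(-2.4667)=-0.4462, 0.117×(-3.0954)=-0.3622, 0.0426×(-4.5530)=-0.1940, 0.0745×(-3.7466)=-0.2791.
Sum = -2.9761, so H' = 2.98.

2.98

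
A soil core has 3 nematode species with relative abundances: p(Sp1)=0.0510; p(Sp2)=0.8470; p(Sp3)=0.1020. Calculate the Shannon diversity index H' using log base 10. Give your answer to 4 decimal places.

0.2281

Each pᵢ log₁₀ pᵢ term (working shown to 6 dp, full precision carried): 0.051×(-1.292430)=-0.065914, 0.847×(-0.072117)=-0.061083, 0.102×(-0.991400)=-0.101123.
Sum = -0.228119, so H' = 0.2281.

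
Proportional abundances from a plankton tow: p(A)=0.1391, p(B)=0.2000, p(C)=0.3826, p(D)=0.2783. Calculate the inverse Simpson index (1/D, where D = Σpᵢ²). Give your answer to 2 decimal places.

D = 0.1391² + 0.2² + 0.3826² + 0.2783² = 0.019349 + 0.040000 + 0.146383 + 0.077451 = 0.283182 (working shown to 6 dp, full precision carried).
So 1/D = 3.5313, i.e. 3.53 to 2 decimal places.

3.53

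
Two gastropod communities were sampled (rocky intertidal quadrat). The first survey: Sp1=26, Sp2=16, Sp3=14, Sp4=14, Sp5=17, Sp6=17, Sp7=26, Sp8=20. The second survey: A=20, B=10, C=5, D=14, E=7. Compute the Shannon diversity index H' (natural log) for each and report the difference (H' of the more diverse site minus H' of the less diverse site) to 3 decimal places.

0.554

The first survey: N=150, proportions 0.17333, 0.10667, 0.09333, 0.09333, 0.11333, 0.11333, 0.17333, 0.13333, giving H' = 2.05117 (working shown to 5 dp, full precision carried).
The second survey: N=56, proportions 0.35714, 0.17857, 0.08929, 0.25, 0.125, giving H' = 1.49757.
Difference = |2.05117 − 1.49757| = 0.55360, i.e. 0.554 to 3 decimal places.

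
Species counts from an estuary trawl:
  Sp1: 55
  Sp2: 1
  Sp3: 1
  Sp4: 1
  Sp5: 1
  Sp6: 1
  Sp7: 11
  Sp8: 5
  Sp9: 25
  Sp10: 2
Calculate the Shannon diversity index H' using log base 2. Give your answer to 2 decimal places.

1.97

Total N = 55+1+1+1+1+1+11+5+25+2 = 103, so the proportions are 0.534, 0.0097, 0.0097, 0.0097, 0.0097, 0.0097, 0.1068, 0.0485, 0.2427, 0.0194 (working shown to 4 dp, full precision carried).
Each pᵢ log₂ pᵢ term: 0.534×(-0.9051)=-0.4833, 0.0097×(-6.6865)=-0.0649, 0.0097×(-6.6865)=-0.0649, 0.0097×(-6.6865)=-0.0649, 0.0097×(-6.6865)=-0.0649, 0.0097×(-6.6865)=-0.0649, 0.1068×(-3.2271)=-0.3446, 0.0485×(-4.3646)=-0.2119, 0.2427×(-2.0426)=-0.4958, 0.0194×(-5.6865)=-0.1104.
Sum = -1.9706, so H' = 1.97.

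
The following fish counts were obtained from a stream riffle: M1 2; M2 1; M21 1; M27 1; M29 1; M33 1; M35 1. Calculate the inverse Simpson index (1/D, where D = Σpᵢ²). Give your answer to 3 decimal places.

6.400

Total N = 2+1+1+1+1+1+1 = 8, so the proportions are 0.25, 0.125, 0.125, 0.125, 0.125, 0.125, 0.125 (working shown to 7 dp, full precision carried).
D = 0.25² + 0.125² + 0.125² + 0.125² + 0.125² + 0.125² + 0.125² = 0.0625000 + 0.0156250 + 0.0156250 + 0.0156250 + 0.0156250 + 0.0156250 + 0.0156250 = 0.1562500.
So 1/D = 6.40000, i.e. 6.400 to 3 decimal places.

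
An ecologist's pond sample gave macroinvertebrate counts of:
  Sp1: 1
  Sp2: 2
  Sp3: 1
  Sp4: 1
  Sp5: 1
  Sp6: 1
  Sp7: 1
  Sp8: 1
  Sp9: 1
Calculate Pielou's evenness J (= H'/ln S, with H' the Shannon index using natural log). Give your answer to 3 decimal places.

0.985

Total N = 1+2+1+1+1+1+1+1+1 = 10, so the proportions are 0.1, 0.2, 0.1, 0.1, 0.1, 0.1, 0.1, 0.1, 0.1 (working shown to 5 dp, full precision carried).
H' = −Σ pᵢ ln pᵢ = −((-0.23026) + (-0.32189) + (-0.23026) + (-0.23026) + (-0.23026) + (-0.23026) + (-0.23026) + (-0.23026) + (-0.23026)) = 2.16396.
With S = 9 species, ln S = 2.19722, so J = 2.16396/2.19722 = 0.98486, i.e. 0.985 to 3 decimal places.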